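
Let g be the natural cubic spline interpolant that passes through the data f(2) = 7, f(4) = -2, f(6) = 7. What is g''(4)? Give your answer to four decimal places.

Let m_i = g''(x_i). Step sizes h_i = 2, 2; slopes of the chords Δ_i = (y_(i+1) - y_i)/h_i = -9/2, 9/2.
  2·m_0 + 8·m_1 + 2·m_2 = 6(Δ_1 - Δ_0) = 54
Natural end conditions: m_0 = m_2 = 0.
Hence m_0 = 0, m_1 = 27/4, m_2 = 0.

6.7500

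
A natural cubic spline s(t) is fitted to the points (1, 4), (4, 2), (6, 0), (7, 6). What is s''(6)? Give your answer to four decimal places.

With m_i denoting the second derivative at x_i, h_i = 3, 2, 1, and Δ_i = (y_(i+1) − y_i)/h_i = -2/3, -1, 6:
  3·m_0 + 10·m_1 + 2·m_2 = 6(Δ_1 - Δ_0) = -2
  2·m_1 + 6·m_2 + 1·m_3 = 6(Δ_2 - Δ_1) = 42
Natural end conditions: m_0 = m_3 = 0.
Solving the tridiagonal system: m_0 = 0, m_1 = -12/7, m_2 = 53/7, m_3 = 0.

7.5714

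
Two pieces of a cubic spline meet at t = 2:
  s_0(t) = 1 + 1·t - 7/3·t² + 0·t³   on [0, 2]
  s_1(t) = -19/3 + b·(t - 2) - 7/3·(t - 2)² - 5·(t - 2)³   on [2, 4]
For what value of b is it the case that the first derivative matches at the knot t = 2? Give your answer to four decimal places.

s_0'(t) = 1 - 14/3·t + 0·t², so s_0'(2) = -25/3. On the right, s_1'(2) = b, so b = -25/3.

-8.3333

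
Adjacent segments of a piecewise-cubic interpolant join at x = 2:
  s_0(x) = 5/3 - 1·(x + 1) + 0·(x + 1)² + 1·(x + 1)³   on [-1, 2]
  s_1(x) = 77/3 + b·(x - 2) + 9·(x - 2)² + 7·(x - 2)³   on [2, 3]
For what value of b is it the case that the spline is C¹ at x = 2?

26

s_0'(x) = -1 + 0·(x + 1) + 3·(x + 1)², so s_0'(2) = 26. On the right, s_1'(2) = b, so b = 26.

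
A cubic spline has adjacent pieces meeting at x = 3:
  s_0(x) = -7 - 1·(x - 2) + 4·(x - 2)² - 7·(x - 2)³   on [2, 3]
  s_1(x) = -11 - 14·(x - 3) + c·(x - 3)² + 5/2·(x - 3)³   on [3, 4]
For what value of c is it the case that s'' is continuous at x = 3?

-17

s_0''(x) = 8 - 42·(x - 2), so s_0''(3) = -34. On the right, s_1''(3) = 2c, so c = -17.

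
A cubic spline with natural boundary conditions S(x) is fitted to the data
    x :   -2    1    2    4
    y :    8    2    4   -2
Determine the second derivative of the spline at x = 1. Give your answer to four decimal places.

3.7021

Write σ_i for S''(x_i). With h_i = 3, 1, 2 and divided differences Δ_i = -2, 2, -3, the continuity of S' gives the tridiagonal system
  3·σ_0 + 8·σ_1 + 1·σ_2 = 6(Δ_1 - Δ_0) = 24
  1·σ_1 + 6·σ_2 + 2·σ_3 = 6(Δ_2 - Δ_1) = -30
Natural end conditions: σ_0 = σ_3 = 0.
Solving the tridiagonal system: σ_0 = 0, σ_1 = 174/47, σ_2 = -264/47, σ_3 = 0.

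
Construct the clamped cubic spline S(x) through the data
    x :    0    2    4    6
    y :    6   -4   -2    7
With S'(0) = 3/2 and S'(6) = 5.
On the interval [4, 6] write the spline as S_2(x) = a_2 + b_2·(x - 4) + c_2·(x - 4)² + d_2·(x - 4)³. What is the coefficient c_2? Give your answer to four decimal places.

Let σ_i = S''(x_i). Step sizes h_i = 2, 2, 2; slopes of the chords Δ_i = (y_(i+1) - y_i)/h_i = -5, 1, 9/2.
  2·σ_0 + 8·σ_1 + 2·σ_2 = 6(Δ_1 - Δ_0) = 36
  2·σ_1 + 8·σ_2 + 2·σ_3 = 6(Δ_2 - Δ_1) = 21
Clamped end conditions give two more equations: 2h_0·σ_0 + h_0·σ_1 = 6(Δ_0 - S'(0)) = -39 and h_2·σ_2 + 2h_2·σ_3 = 6(S'(6) - Δ_2) = 3.
Solving the tridiagonal system: σ_0 = -409/30, σ_1 = 233/30, σ_2 = 17/30, σ_3 = 7/15.
On [4, 6], with S_2(x) = a_2 + b_2·(x - 4) + c_2·(x - 4)² + d_2·(x - 4)³: c_2 = σ_2/2 = 17/60, d_2 = (σ_3 - σ_2)/(6h_2) = -1/120, b_2 = Δ_2 - h_2(2σ_2 + σ_3)/6 = 119/30.

0.2833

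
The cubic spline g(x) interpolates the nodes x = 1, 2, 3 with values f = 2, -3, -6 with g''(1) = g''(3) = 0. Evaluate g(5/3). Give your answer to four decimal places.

Let M_i = g''(x_i). Step sizes h_i = 1, 1; slopes of the chords Δ_i = (y_(i+1) - y_i)/h_i = -5, -3.
  1·M_0 + 4·M_1 + 1·M_2 = 6(Δ_1 - Δ_0) = 12
Natural end conditions: M_0 = M_2 = 0.
Solving: M_0 = 0, M_1 = 3, M_2 = 0.
On [1, 2], g(x) = 2 - 11/2·(x - 1) + 0·(x - 1)² + 1/2·(x - 1)³.
With (x - 1) = 2/3: g(5/3) = -41/27.

-1.5185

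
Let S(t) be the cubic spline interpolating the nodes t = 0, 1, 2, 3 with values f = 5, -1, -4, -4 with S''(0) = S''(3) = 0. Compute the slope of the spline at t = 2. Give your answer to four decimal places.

With M_i denoting the second derivative at x_i, h_i = 1, 1, 1, and Δ_i = (y_(i+1) − y_i)/h_i = -6, -3, 0:
  1·M_0 + 4·M_1 + 1·M_2 = 6(Δ_1 - Δ_0) = 18
  1·M_1 + 4·M_2 + 1·M_3 = 6(Δ_2 - Δ_1) = 18
Natural end conditions: M_0 = M_3 = 0.
Solving the tridiagonal system: M_0 = 0, M_1 = 18/5, M_2 = 18/5, M_3 = 0.
On [2, 3], S'(t) = b_2 + 2c_2·(t - 2) + 3d_2·(t - 2)² with b_2 = Δ_2 - h_2(2M_2 + M_3)/6 = -6/5, c_2 = M_2/2 = 9/5, d_2 = (M_3 - M_2)/(6h_2) = -3/5. So S'(2) = -6/5.

-1.2000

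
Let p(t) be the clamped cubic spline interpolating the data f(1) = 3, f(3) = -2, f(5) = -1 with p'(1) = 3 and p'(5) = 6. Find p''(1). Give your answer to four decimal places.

-9.7500

Put m_i = p'' at the i-th knot. Here h = (2, 2) and Δ = (-5/2, 1/2), so the interior equations h_(i-1)·m_(i-1) + 2(h_(i-1)+h_i)·m_i + h_i·m_(i+1) = 6(Δ_i − Δ_(i-1)) read
  2·m_0 + 8·m_1 + 2·m_2 = 6(Δ_1 - Δ_0) = 18
Clamped end conditions give two more equations: 2h_0·m_0 + h_0·m_1 = 6(Δ_0 - p'(1)) = -33 and h_1·m_1 + 2h_1·m_2 = 6(p'(5) - Δ_1) = 33.
Solving: m_0 = -39/4, m_1 = 3, m_2 = 27/4.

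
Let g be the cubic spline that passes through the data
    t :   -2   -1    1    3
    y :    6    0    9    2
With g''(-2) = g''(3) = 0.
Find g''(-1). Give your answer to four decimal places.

With M_i denoting the second derivative at x_i, h_i = 1, 2, 2, and Δ_i = (y_(i+1) − y_i)/h_i = -6, 9/2, -7/2:
  1·M_0 + 6·M_1 + 2·M_2 = 6(Δ_1 - Δ_0) = 63
  2·M_1 + 8·M_2 + 2·M_3 = 6(Δ_2 - Δ_1) = -48
Natural end conditions: M_0 = M_3 = 0.
Solving: M_0 = 0, M_1 = 150/11, M_2 = -207/22, M_3 = 0.

13.6364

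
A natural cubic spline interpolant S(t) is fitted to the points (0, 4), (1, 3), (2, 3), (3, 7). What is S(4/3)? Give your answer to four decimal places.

Let M_i = S''(x_i). Step sizes h_i = 1, 1, 1; slopes of the chords Δ_i = (y_(i+1) - y_i)/h_i = -1, 0, 4.
  1·M_0 + 4·M_1 + 1·M_2 = 6(Δ_1 - Δ_0) = 6
  1·M_1 + 4·M_2 + 1·M_3 = 6(Δ_2 - Δ_1) = 24
Natural end conditions: M_0 = M_3 = 0.
Solving the tridiagonal system: M_0 = 0, M_1 = 0, M_2 = 6, M_3 = 0.
On [1, 2], S(t) = 3 - 1·(t - 1) + 0·(t - 1)² + 1·(t - 1)³.
With (t - 1) = 1/3: S(4/3) = 73/27.

2.7037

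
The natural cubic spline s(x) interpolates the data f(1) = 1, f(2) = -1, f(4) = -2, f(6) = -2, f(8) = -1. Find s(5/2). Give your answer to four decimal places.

Put M_i = s'' at the i-th knot. Here h = (1, 2, 2, 2) and Δ = (-2, -1/2, 0, 1/2), so the interior equations h_(i-1)·M_(i-1) + 2(h_(i-1)+h_i)·M_i + h_i·M_(i+1) = 6(Δ_i − Δ_(i-1)) read
  1·M_0 + 6·M_1 + 2·M_2 = 6(Δ_1 - Δ_0) = 9
  2·M_1 + 8·M_2 + 2·M_3 = 6(Δ_2 - Δ_1) = 3
  2·M_2 + 8·M_3 + 2·M_4 = 6(Δ_3 - Δ_2) = 3
Natural end conditions: M_0 = M_4 = 0.
Forward elimination and back-substitution give M_0 = 0, M_1 = 63/41, M_2 = -9/82, M_3 = 33/82, M_4 = 0.
On [2, 4], s(x) = -1 - 61/41·(x - 2) + 63/82·(x - 2)² - 45/328·(x - 2)³.
With (x - 2) = 1/2: s(5/2) = -4117/2624.

-1.5690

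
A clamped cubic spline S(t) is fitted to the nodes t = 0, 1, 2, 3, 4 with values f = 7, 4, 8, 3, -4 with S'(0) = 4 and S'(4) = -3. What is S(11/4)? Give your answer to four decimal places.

5.0703

Write M_i for S''(x_i). With h_i = 1, 1, 1, 1 and divided differences Δ_i = -3, 4, -5, -7, the continuity of S' gives the tridiagonal system
  1·M_0 + 4·M_1 + 1·M_2 = 6(Δ_1 - Δ_0) = 42
  1·M_1 + 4·M_2 + 1·M_3 = 6(Δ_2 - Δ_1) = -54
  1·M_2 + 4·M_3 + 1·M_4 = 6(Δ_3 - Δ_2) = -12
Clamped end conditions give two more equations: 2h_0·M_0 + h_0·M_1 = 6(Δ_0 - S'(0)) = -42 and h_3·M_3 + 2h_3·M_4 = 6(S'(4) - Δ_3) = 24.
Forward elimination and back-substitution give M_0 = -229/7, M_1 = 164/7, M_2 = -19, M_3 = -10/7, M_4 = 89/7.
On [2, 3], S(t) = 8 + 11/7·(t - 2) - 19/2·(t - 2)² + 41/14·(t - 2)³.
With (t - 2) = 3/4: S(11/4) = 649/128.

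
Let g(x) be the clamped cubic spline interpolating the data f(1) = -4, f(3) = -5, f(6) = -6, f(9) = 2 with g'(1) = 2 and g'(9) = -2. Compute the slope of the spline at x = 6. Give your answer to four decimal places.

2.6974

Put M_i = g'' at the i-th knot. Here h = (2, 3, 3) and Δ = (-1/2, -1/3, 8/3), so the interior equations h_(i-1)·M_(i-1) + 2(h_(i-1)+h_i)·M_i + h_i·M_(i+1) = 6(Δ_i − Δ_(i-1)) read
  2·M_0 + 10·M_1 + 3·M_2 = 6(Δ_1 - Δ_0) = 1
  3·M_1 + 12·M_2 + 3·M_3 = 6(Δ_2 - Δ_1) = 18
Clamped end conditions give two more equations: 2h_0·M_0 + h_0·M_1 = 6(Δ_0 - g'(1)) = -15 and h_2·M_2 + 2h_2·M_3 = 6(g'(9) - Δ_2) = -28.
Solving the tridiagonal system: M_0 = -141/38, M_1 = -3/38, M_2 = 175/57, M_3 = -707/114.
On [6, 9], g'(x) = b_2 + 2c_2·(x - 6) + 3d_2·(x - 6)² with b_2 = Δ_2 - h_2(2M_2 + M_3)/6 = 205/76, c_2 = M_2/2 = 175/114, d_2 = (M_3 - M_2)/(6h_2) = -1057/2052. So g'(6) = 205/76.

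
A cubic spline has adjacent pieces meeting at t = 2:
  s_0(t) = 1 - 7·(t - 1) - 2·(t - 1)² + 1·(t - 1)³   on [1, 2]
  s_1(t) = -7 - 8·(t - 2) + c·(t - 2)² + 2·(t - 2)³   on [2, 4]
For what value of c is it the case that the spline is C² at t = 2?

s_0''(t) = -4 + 6·(t - 1), so s_0''(2) = 2. On the right, s_1''(2) = 2c, so c = 1.

1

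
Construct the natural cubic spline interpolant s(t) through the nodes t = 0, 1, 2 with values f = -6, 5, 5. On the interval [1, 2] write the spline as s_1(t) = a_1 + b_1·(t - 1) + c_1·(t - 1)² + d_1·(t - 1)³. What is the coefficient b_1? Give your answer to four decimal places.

5.5000

Let m_i = s''(x_i). Step sizes h_i = 1, 1; slopes of the chords Δ_i = (y_(i+1) - y_i)/h_i = 11, 0.
  1·m_0 + 4·m_1 + 1·m_2 = 6(Δ_1 - Δ_0) = -66
Natural end conditions: m_0 = m_2 = 0.
Solving: m_0 = 0, m_1 = -33/2, m_2 = 0.
On [1, 2], with s_1(t) = a_1 + b_1·(t - 1) + c_1·(t - 1)² + d_1·(t - 1)³: c_1 = m_1/2 = -33/4, d_1 = (m_2 - m_1)/(6h_1) = 11/4, b_1 = Δ_1 - h_1(2m_1 + m_2)/6 = 11/2.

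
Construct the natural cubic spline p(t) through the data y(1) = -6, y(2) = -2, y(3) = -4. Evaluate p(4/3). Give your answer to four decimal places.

With σ_i denoting the second derivative at x_i, h_i = 1, 1, and Δ_i = (y_(i+1) − y_i)/h_i = 4, -2:
  1·σ_0 + 4·σ_1 + 1·σ_2 = 6(Δ_1 - Δ_0) = -36
Natural end conditions: σ_0 = σ_2 = 0.
Hence σ_0 = 0, σ_1 = -9, σ_2 = 0.
On [1, 2], p(t) = -6 + 11/2·(t - 1) + 0·(t - 1)² - 3/2·(t - 1)³.
With (t - 1) = 1/3: p(4/3) = -38/9.

-4.2222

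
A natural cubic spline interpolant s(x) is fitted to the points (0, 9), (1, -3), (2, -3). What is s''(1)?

Write σ_i for s''(x_i). With h_i = 1, 1 and divided differences Δ_i = -12, 0, the continuity of s' gives the tridiagonal system
  1·σ_0 + 4·σ_1 + 1·σ_2 = 6(Δ_1 - Δ_0) = 72
Natural end conditions: σ_0 = σ_2 = 0.
Solving the tridiagonal system: σ_0 = 0, σ_1 = 18, σ_2 = 0.

18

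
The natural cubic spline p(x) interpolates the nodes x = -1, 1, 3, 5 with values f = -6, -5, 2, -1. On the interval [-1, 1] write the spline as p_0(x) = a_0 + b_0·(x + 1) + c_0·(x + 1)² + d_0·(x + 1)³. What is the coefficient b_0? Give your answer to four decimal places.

Put σ_i = p'' at the i-th knot. Here h = (2, 2, 2) and Δ = (1/2, 7/2, -3/2), so the interior equations h_(i-1)·σ_(i-1) + 2(h_(i-1)+h_i)·σ_i + h_i·σ_(i+1) = 6(Δ_i − Δ_(i-1)) read
  2·σ_0 + 8·σ_1 + 2·σ_2 = 6(Δ_1 - Δ_0) = 18
  2·σ_1 + 8·σ_2 + 2·σ_3 = 6(Δ_2 - Δ_1) = -30
Natural end conditions: σ_0 = σ_3 = 0.
Forward elimination and back-substitution give σ_0 = 0, σ_1 = 17/5, σ_2 = -23/5, σ_3 = 0.
On [-1, 1], with p_0(x) = a_0 + b_0·(x + 1) + c_0·(x + 1)² + d_0·(x + 1)³: c_0 = σ_0/2 = 0, d_0 = (σ_1 - σ_0)/(6h_0) = 17/60, b_0 = Δ_0 - h_0(2σ_0 + σ_1)/6 = -19/30.

-0.6333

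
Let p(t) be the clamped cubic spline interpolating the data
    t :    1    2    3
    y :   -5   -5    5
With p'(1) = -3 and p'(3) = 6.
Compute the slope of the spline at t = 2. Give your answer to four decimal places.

6.7500

Let M_i = p''(x_i). Step sizes h_i = 1, 1; slopes of the chords Δ_i = (y_(i+1) - y_i)/h_i = 0, 10.
  1·M_0 + 4·M_1 + 1·M_2 = 6(Δ_1 - Δ_0) = 60
Clamped end conditions give two more equations: 2h_0·M_0 + h_0·M_1 = 6(Δ_0 - p'(1)) = 18 and h_1·M_1 + 2h_1·M_2 = 6(p'(3) - Δ_1) = -24.
Forward elimination and back-substitution give M_0 = -3/2, M_1 = 21, M_2 = -45/2.
On [2, 3], p'(t) = b_1 + 2c_1·(t - 2) + 3d_1·(t - 2)² with b_1 = Δ_1 - h_1(2M_1 + M_2)/6 = 27/4, c_1 = M_1/2 = 21/2, d_1 = (M_2 - M_1)/(6h_1) = -29/4. So p'(2) = 27/4.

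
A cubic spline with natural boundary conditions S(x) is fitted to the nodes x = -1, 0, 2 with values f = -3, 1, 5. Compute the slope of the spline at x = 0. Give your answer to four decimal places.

3.3333

Put σ_i = S'' at the i-th knot. Here h = (1, 2) and Δ = (4, 2), so the interior equations h_(i-1)·σ_(i-1) + 2(h_(i-1)+h_i)·σ_i + h_i·σ_(i+1) = 6(Δ_i − Δ_(i-1)) read
  1·σ_0 + 6·σ_1 + 2·σ_2 = 6(Δ_1 - Δ_0) = -12
Natural end conditions: σ_0 = σ_2 = 0.
Solving: σ_0 = 0, σ_1 = -2, σ_2 = 0.
On [0, 2], S'(x) = b_1 + 2c_1·x + 3d_1·x² with b_1 = Δ_1 - h_1(2σ_1 + σ_2)/6 = 10/3, c_1 = σ_1/2 = -1, d_1 = (σ_2 - σ_1)/(6h_1) = 1/6. So S'(0) = 10/3.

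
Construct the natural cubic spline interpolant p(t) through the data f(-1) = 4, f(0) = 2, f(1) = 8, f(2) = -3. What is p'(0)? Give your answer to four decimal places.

Let σ_i = p''(x_i). Step sizes h_i = 1, 1, 1; slopes of the chords Δ_i = (y_(i+1) - y_i)/h_i = -2, 6, -11.
  1·σ_0 + 4·σ_1 + 1·σ_2 = 6(Δ_1 - Δ_0) = 48
  1·σ_1 + 4·σ_2 + 1·σ_3 = 6(Δ_2 - Δ_1) = -102
Natural end conditions: σ_0 = σ_3 = 0.
Forward elimination and back-substitution give σ_0 = 0, σ_1 = 98/5, σ_2 = -152/5, σ_3 = 0.
On [0, 1], p'(t) = b_1 + 2c_1·t + 3d_1·t² with b_1 = Δ_1 - h_1(2σ_1 + σ_2)/6 = 68/15, c_1 = σ_1/2 = 49/5, d_1 = (σ_2 - σ_1)/(6h_1) = -25/3. So p'(0) = 68/15.

4.5333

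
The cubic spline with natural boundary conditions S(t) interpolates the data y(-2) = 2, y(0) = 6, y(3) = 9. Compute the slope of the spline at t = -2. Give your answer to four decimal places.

Put M_i = S'' at the i-th knot. Here h = (2, 3) and Δ = (2, 1), so the interior equations h_(i-1)·M_(i-1) + 2(h_(i-1)+h_i)·M_i + h_i·M_(i+1) = 6(Δ_i − Δ_(i-1)) read
  2·M_0 + 10·M_1 + 3·M_2 = 6(Δ_1 - Δ_0) = -6
Natural end conditions: M_0 = M_2 = 0.
Hence M_0 = 0, M_1 = -3/5, M_2 = 0.
On [-2, 0], S'(t) = b_0 + 2c_0·(t + 2) + 3d_0·(t + 2)² with b_0 = Δ_0 - h_0(2M_0 + M_1)/6 = 11/5, c_0 = M_0/2 = 0, d_0 = (M_1 - M_0)/(6h_0) = -1/20. So S'(-2) = 11/5.

2.2000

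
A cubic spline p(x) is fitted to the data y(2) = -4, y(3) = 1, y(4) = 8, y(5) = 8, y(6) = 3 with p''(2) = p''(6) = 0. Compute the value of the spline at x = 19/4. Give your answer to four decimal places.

Write M_i for p''(x_i). With h_i = 1, 1, 1, 1 and divided differences Δ_i = 5, 7, 0, -5, the continuity of p' gives the tridiagonal system
  1·M_0 + 4·M_1 + 1·M_2 = 6(Δ_1 - Δ_0) = 12
  1·M_1 + 4·M_2 + 1·M_3 = 6(Δ_2 - Δ_1) = -42
  1·M_2 + 4·M_3 + 1·M_4 = 6(Δ_3 - Δ_2) = -30
Natural end conditions: M_0 = M_4 = 0.
Forward elimination and back-substitution give M_0 = 0, M_1 = 159/28, M_2 = -75/7, M_3 = -135/28, M_4 = 0.
On [4, 5], p(x) = 8 + 35/8·(x - 4) - 75/14·(x - 4)² + 55/56·(x - 4)³.
With (x - 4) = 3/4: p(19/4) = 31117/3584.

8.6822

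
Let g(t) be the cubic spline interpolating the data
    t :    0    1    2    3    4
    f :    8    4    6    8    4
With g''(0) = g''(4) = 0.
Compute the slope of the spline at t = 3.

-1

With m_i denoting the second derivative at x_i, h_i = 1, 1, 1, 1, and Δ_i = (y_(i+1) − y_i)/h_i = -4, 2, 2, -4:
  1·m_0 + 4·m_1 + 1·m_2 = 6(Δ_1 - Δ_0) = 36
  1·m_1 + 4·m_2 + 1·m_3 = 6(Δ_2 - Δ_1) = 0
  1·m_2 + 4·m_3 + 1·m_4 = 6(Δ_3 - Δ_2) = -36
Natural end conditions: m_0 = m_4 = 0.
Solving the tridiagonal system: m_0 = 0, m_1 = 9, m_2 = 0, m_3 = -9, m_4 = 0.
On [3, 4], g'(t) = b_3 + 2c_3·(t - 3) + 3d_3·(t - 3)² with b_3 = Δ_3 - h_3(2m_3 + m_4)/6 = -1, c_3 = m_3/2 = -9/2, d_3 = (m_4 - m_3)/(6h_3) = 3/2. So g'(3) = -1.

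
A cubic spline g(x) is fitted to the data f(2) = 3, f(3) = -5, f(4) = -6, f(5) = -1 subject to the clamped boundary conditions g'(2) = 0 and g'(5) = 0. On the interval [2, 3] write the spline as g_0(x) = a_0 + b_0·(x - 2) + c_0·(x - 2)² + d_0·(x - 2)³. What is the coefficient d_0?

8

Write M_i for g''(x_i). With h_i = 1, 1, 1 and divided differences Δ_i = -8, -1, 5, the continuity of g' gives the tridiagonal system
  1·M_0 + 4·M_1 + 1·M_2 = 6(Δ_1 - Δ_0) = 42
  1·M_1 + 4·M_2 + 1·M_3 = 6(Δ_2 - Δ_1) = 36
Clamped end conditions give two more equations: 2h_0·M_0 + h_0·M_1 = 6(Δ_0 - g'(2)) = -48 and h_2·M_2 + 2h_2·M_3 = 6(g'(5) - Δ_2) = -30.
Forward elimination and back-substitution give M_0 = -32, M_1 = 16, M_2 = 10, M_3 = -20.
On [2, 3], with g_0(x) = a_0 + b_0·(x - 2) + c_0·(x - 2)² + d_0·(x - 2)³: c_0 = M_0/2 = -16, d_0 = (M_1 - M_0)/(6h_0) = 8, b_0 = Δ_0 - h_0(2M_0 + M_1)/6 = 0.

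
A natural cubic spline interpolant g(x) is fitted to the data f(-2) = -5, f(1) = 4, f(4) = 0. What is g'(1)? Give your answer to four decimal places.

0.8333

Let m_i = g''(x_i). Step sizes h_i = 3, 3; slopes of the chords Δ_i = (y_(i+1) - y_i)/h_i = 3, -4/3.
  3·m_0 + 12·m_1 + 3·m_2 = 6(Δ_1 - Δ_0) = -26
Natural end conditions: m_0 = m_2 = 0.
Solving the tridiagonal system: m_0 = 0, m_1 = -13/6, m_2 = 0.
On [1, 4], g'(x) = b_1 + 2c_1·(x - 1) + 3d_1·(x - 1)² with b_1 = Δ_1 - h_1(2m_1 + m_2)/6 = 5/6, c_1 = m_1/2 = -13/12, d_1 = (m_2 - m_1)/(6h_1) = 13/108. So g'(1) = 5/6.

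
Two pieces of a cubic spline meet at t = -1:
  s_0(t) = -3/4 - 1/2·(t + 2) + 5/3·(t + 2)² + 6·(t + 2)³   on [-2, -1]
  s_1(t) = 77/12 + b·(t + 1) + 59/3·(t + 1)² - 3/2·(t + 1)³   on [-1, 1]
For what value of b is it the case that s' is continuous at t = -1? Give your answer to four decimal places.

s_0'(t) = -1/2 + 10/3·(t + 2) + 18·(t + 2)², so s_0'(-1) = 125/6. On the right, s_1'(-1) = b, so b = 125/6.

20.8333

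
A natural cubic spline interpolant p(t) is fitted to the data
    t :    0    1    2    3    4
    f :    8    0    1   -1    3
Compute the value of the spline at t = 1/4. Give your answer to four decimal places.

5.3597

With m_i denoting the second derivative at x_i, h_i = 1, 1, 1, 1, and Δ_i = (y_(i+1) − y_i)/h_i = -8, 1, -2, 4:
  1·m_0 + 4·m_1 + 1·m_2 = 6(Δ_1 - Δ_0) = 54
  1·m_1 + 4·m_2 + 1·m_3 = 6(Δ_2 - Δ_1) = -18
  1·m_2 + 4·m_3 + 1·m_4 = 6(Δ_3 - Δ_2) = 36
Natural end conditions: m_0 = m_4 = 0.
Forward elimination and back-substitution give m_0 = 0, m_1 = 459/28, m_2 = -81/7, m_3 = 333/28, m_4 = 0.
On [0, 1], p(t) = 8 - 601/56·t + 0·t² + 153/56·t³.
With t = 1/4: p(1/4) = 19209/3584.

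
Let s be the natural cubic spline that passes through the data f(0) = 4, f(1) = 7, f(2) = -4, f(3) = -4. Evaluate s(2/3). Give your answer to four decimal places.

7.6543

Put M_i = s'' at the i-th knot. Here h = (1, 1, 1) and Δ = (3, -11, 0), so the interior equations h_(i-1)·M_(i-1) + 2(h_(i-1)+h_i)·M_i + h_i·M_(i+1) = 6(Δ_i − Δ_(i-1)) read
  1·M_0 + 4·M_1 + 1·M_2 = 6(Δ_1 - Δ_0) = -84
  1·M_1 + 4·M_2 + 1·M_3 = 6(Δ_2 - Δ_1) = 66
Natural end conditions: M_0 = M_3 = 0.
Hence M_0 = 0, M_1 = -134/5, M_2 = 116/5, M_3 = 0.
On [0, 1], s(t) = 4 + 112/15·t + 0·t² - 67/15·t³.
With t = 2/3: s(2/3) = 620/81.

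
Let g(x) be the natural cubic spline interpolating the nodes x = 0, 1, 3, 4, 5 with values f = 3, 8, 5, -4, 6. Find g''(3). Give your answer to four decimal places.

-11.9016

Write M_i for g''(x_i). With h_i = 1, 2, 1, 1 and divided differences Δ_i = 5, -3/2, -9, 10, the continuity of g' gives the tridiagonal system
  1·M_0 + 6·M_1 + 2·M_2 = 6(Δ_1 - Δ_0) = -39
  2·M_1 + 6·M_2 + 1·M_3 = 6(Δ_2 - Δ_1) = -45
  1·M_2 + 4·M_3 + 1·M_4 = 6(Δ_3 - Δ_2) = 114
Natural end conditions: M_0 = M_4 = 0.
Hence M_0 = 0, M_1 = -309/122, M_2 = -726/61, M_3 = 1920/61, M_4 = 0.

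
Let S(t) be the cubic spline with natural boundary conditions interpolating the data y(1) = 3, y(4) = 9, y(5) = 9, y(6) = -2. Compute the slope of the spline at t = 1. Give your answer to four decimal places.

Put M_i = S'' at the i-th knot. Here h = (3, 1, 1) and Δ = (2, 0, -11), so the interior equations h_(i-1)·M_(i-1) + 2(h_(i-1)+h_i)·M_i + h_i·M_(i+1) = 6(Δ_i − Δ_(i-1)) read
  3·M_0 + 8·M_1 + 1·M_2 = 6(Δ_1 - Δ_0) = -12
  1·M_1 + 4·M_2 + 1·M_3 = 6(Δ_2 - Δ_1) = -66
Natural end conditions: M_0 = M_3 = 0.
Solving: M_0 = 0, M_1 = 18/31, M_2 = -516/31, M_3 = 0.
On [1, 4], S'(t) = b_0 + 2c_0·(t - 1) + 3d_0·(t - 1)² with b_0 = Δ_0 - h_0(2M_0 + M_1)/6 = 53/31, c_0 = M_0/2 = 0, d_0 = (M_1 - M_0)/(6h_0) = 1/31. So S'(1) = 53/31.

1.7097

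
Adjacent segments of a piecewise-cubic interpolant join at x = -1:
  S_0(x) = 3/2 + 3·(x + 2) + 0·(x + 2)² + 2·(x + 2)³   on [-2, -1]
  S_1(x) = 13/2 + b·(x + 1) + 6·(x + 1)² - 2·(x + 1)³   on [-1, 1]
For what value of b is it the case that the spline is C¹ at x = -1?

S_0'(x) = 3 + 0·(x + 2) + 6·(x + 2)², so S_0'(-1) = 9. On the right, S_1'(-1) = b, so b = 9.

9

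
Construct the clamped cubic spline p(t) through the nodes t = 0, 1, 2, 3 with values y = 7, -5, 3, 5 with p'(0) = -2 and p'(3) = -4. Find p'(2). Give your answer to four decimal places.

Write M_i for p''(x_i). With h_i = 1, 1, 1 and divided differences Δ_i = -12, 8, 2, the continuity of p' gives the tridiagonal system
  1·M_0 + 4·M_1 + 1·M_2 = 6(Δ_1 - Δ_0) = 120
  1·M_1 + 4·M_2 + 1·M_3 = 6(Δ_2 - Δ_1) = -36
Clamped end conditions give two more equations: 2h_0·M_0 + h_0·M_1 = 6(Δ_0 - p'(0)) = -60 and h_2·M_2 + 2h_2·M_3 = 6(p'(3) - Δ_2) = -36.
Solving the tridiagonal system: M_0 = -812/15, M_1 = 724/15, M_2 = -284/15, M_3 = -128/15.
On [2, 3], p'(t) = b_2 + 2c_2·(t - 2) + 3d_2·(t - 2)² with b_2 = Δ_2 - h_2(2M_2 + M_3)/6 = 146/15, c_2 = M_2/2 = -142/15, d_2 = (M_3 - M_2)/(6h_2) = 26/15. So p'(2) = 146/15.

9.7333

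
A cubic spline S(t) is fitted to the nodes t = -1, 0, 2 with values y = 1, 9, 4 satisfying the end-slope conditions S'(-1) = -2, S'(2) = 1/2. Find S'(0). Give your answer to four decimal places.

Put m_i = S'' at the i-th knot. Here h = (1, 2) and Δ = (8, -5/2), so the interior equations h_(i-1)·m_(i-1) + 2(h_(i-1)+h_i)·m_i + h_i·m_(i+1) = 6(Δ_i − Δ_(i-1)) read
  1·m_0 + 6·m_1 + 2·m_2 = 6(Δ_1 - Δ_0) = -63
Clamped end conditions give two more equations: 2h_0·m_0 + h_0·m_1 = 6(Δ_0 - S'(-1)) = 60 and h_1·m_1 + 2h_1·m_2 = 6(S'(2) - Δ_1) = 18.
Solving: m_0 = 124/3, m_1 = -68/3, m_2 = 95/6.
On [0, 2], S'(t) = b_1 + 2c_1·t + 3d_1·t² with b_1 = Δ_1 - h_1(2m_1 + m_2)/6 = 22/3, c_1 = m_1/2 = -34/3, d_1 = (m_2 - m_1)/(6h_1) = 77/24. So S'(0) = 22/3.

7.3333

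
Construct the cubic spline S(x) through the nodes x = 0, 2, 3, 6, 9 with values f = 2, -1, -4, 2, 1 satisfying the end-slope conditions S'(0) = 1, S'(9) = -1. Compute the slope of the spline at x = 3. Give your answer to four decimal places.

-1.5926

With m_i denoting the second derivative at x_i, h_i = 2, 1, 3, 3, and Δ_i = (y_(i+1) − y_i)/h_i = -3/2, -3, 2, -1/3:
  2·m_0 + 6·m_1 + 1·m_2 = 6(Δ_1 - Δ_0) = -9
  1·m_1 + 8·m_2 + 3·m_3 = 6(Δ_2 - Δ_1) = 30
  3·m_2 + 12·m_3 + 3·m_4 = 6(Δ_3 - Δ_2) = -14
Clamped end conditions give two more equations: 2h_0·m_0 + h_0·m_1 = 6(Δ_0 - S'(0)) = -15 and h_3·m_3 + 2h_3·m_4 = 6(S'(9) - Δ_3) = -4.
Solving: m_0 = -1009/324, m_1 = -103/81, m_2 = 787/162, m_3 = -205/81, m_4 = 97/162.
On [3, 6], S'(x) = b_2 + 2c_2·(x - 3) + 3d_2·(x - 3)² with b_2 = Δ_2 - h_2(2m_2 + m_3)/6 = -43/27, c_2 = m_2/2 = 787/324, d_2 = (m_3 - m_2)/(6h_2) = -133/324. So S'(3) = -43/27.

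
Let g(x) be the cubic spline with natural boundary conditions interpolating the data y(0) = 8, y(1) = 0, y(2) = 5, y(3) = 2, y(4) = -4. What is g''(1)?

24

With σ_i denoting the second derivative at x_i, h_i = 1, 1, 1, 1, and Δ_i = (y_(i+1) − y_i)/h_i = -8, 5, -3, -6:
  1·σ_0 + 4·σ_1 + 1·σ_2 = 6(Δ_1 - Δ_0) = 78
  1·σ_1 + 4·σ_2 + 1·σ_3 = 6(Δ_2 - Δ_1) = -48
  1·σ_2 + 4·σ_3 + 1·σ_4 = 6(Δ_3 - Δ_2) = -18
Natural end conditions: σ_0 = σ_4 = 0.
Solving: σ_0 = 0, σ_1 = 24, σ_2 = -18, σ_3 = 0, σ_4 = 0.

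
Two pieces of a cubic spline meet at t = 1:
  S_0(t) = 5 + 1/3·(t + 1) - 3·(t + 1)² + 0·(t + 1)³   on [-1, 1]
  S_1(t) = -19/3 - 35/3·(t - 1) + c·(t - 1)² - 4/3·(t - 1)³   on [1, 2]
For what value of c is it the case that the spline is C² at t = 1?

S_0''(t) = -6 + 0·(t + 1), so S_0''(1) = -6. On the right, S_1''(1) = 2c, so c = -3.

-3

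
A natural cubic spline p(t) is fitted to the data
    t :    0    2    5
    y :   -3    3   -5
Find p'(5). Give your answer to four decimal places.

-4.3667

Write σ_i for p''(x_i). With h_i = 2, 3 and divided differences Δ_i = 3, -8/3, the continuity of p' gives the tridiagonal system
  2·σ_0 + 10·σ_1 + 3·σ_2 = 6(Δ_1 - Δ_0) = -34
Natural end conditions: σ_0 = σ_2 = 0.
Solving: σ_0 = 0, σ_1 = -17/5, σ_2 = 0.
On [2, 5], p'(t) = b_1 + 2c_1·(t - 2) + 3d_1·(t - 2)² with b_1 = Δ_1 - h_1(2σ_1 + σ_2)/6 = 11/15, c_1 = σ_1/2 = -17/10, d_1 = (σ_2 - σ_1)/(6h_1) = 17/90. So p'(5) = -131/30.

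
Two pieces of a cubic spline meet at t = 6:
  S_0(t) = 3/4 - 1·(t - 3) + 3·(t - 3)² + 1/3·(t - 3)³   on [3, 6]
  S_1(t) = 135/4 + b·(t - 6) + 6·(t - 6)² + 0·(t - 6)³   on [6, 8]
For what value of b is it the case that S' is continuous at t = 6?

26

S_0'(t) = -1 + 6·(t - 3) + 1·(t - 3)², so S_0'(6) = 26. On the right, S_1'(6) = b, so b = 26.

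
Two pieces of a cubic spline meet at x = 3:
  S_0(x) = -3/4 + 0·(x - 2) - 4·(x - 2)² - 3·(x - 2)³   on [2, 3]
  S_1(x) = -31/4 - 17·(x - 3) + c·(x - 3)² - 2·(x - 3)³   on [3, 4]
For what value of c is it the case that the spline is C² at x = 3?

S_0''(x) = -8 - 18·(x - 2), so S_0''(3) = -26. On the right, S_1''(3) = 2c, so c = -13.

-13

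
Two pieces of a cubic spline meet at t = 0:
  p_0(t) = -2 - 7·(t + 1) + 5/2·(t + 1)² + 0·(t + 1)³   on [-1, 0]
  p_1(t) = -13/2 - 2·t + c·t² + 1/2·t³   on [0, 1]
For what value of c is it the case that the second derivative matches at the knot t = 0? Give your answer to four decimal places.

p_0''(t) = 5 + 0·(t + 1), so p_0''(0) = 5. On the right, p_1''(0) = 2c, so c = 5/2.

2.5000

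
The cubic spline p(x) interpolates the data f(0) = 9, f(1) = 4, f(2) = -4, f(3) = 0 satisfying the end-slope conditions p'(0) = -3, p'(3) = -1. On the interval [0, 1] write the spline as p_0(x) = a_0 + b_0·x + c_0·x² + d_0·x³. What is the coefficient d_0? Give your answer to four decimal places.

-1.8667

Write M_i for p''(x_i). With h_i = 1, 1, 1 and divided differences Δ_i = -5, -8, 4, the continuity of p' gives the tridiagonal system
  1·M_0 + 4·M_1 + 1·M_2 = 6(Δ_1 - Δ_0) = -18
  1·M_1 + 4·M_2 + 1·M_3 = 6(Δ_2 - Δ_1) = 72
Clamped end conditions give two more equations: 2h_0·M_0 + h_0·M_1 = 6(Δ_0 - p'(0)) = -12 and h_2·M_2 + 2h_2·M_3 = 6(p'(3) - Δ_2) = -30.
Solving the tridiagonal system: M_0 = -4/15, M_1 = -172/15, M_2 = 422/15, M_3 = -436/15.
On [0, 1], with p_0(x) = a_0 + b_0·x + c_0·x² + d_0·x³: c_0 = M_0/2 = -2/15, d_0 = (M_1 - M_0)/(6h_0) = -28/15, b_0 = Δ_0 - h_0(2M_0 + M_1)/6 = -3.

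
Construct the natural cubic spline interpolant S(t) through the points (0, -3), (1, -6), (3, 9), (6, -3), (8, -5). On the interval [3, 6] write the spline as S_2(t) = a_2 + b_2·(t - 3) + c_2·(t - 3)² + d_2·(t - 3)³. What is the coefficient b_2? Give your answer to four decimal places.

4.7154

Write m_i for S''(x_i). With h_i = 1, 2, 3, 2 and divided differences Δ_i = -3, 15/2, -4, -1, the continuity of S' gives the tridiagonal system
  1·m_0 + 6·m_1 + 2·m_2 = 6(Δ_1 - Δ_0) = 63
  2·m_1 + 10·m_2 + 3·m_3 = 6(Δ_2 - Δ_1) = -69
  3·m_2 + 10·m_3 + 2·m_4 = 6(Δ_3 - Δ_2) = 18
Natural end conditions: m_0 = m_4 = 0.
Hence m_0 = 0, m_1 = 7221/506, m_2 = -2862/253, m_3 = 1314/253, m_4 = 0.
On [3, 6], with S_2(t) = a_2 + b_2·(t - 3) + c_2·(t - 3)² + d_2·(t - 3)³: c_2 = m_2/2 = -1431/253, d_2 = (m_3 - m_2)/(6h_2) = 232/253, b_2 = Δ_2 - h_2(2m_2 + m_3)/6 = 1193/253.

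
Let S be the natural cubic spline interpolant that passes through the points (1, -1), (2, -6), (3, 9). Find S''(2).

30

Write M_i for S''(x_i). With h_i = 1, 1 and divided differences Δ_i = -5, 15, the continuity of S' gives the tridiagonal system
  1·M_0 + 4·M_1 + 1·M_2 = 6(Δ_1 - Δ_0) = 120
Natural end conditions: M_0 = M_2 = 0.
Hence M_0 = 0, M_1 = 30, M_2 = 0.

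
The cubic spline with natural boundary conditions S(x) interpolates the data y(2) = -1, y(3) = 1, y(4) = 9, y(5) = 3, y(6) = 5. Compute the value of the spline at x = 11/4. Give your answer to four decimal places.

-0.4023

With σ_i denoting the second derivative at x_i, h_i = 1, 1, 1, 1, and Δ_i = (y_(i+1) − y_i)/h_i = 2, 8, -6, 2:
  1·σ_0 + 4·σ_1 + 1·σ_2 = 6(Δ_1 - Δ_0) = 36
  1·σ_1 + 4·σ_2 + 1·σ_3 = 6(Δ_2 - Δ_1) = -84
  1·σ_2 + 4·σ_3 + 1·σ_4 = 6(Δ_3 - Δ_2) = 48
Natural end conditions: σ_0 = σ_4 = 0.
Solving: σ_0 = 0, σ_1 = 33/2, σ_2 = -30, σ_3 = 39/2, σ_4 = 0.
On [2, 3], S(x) = -1 - 3/4·(x - 2) + 0·(x - 2)² + 11/4·(x - 2)³.
With (x - 2) = 3/4: S(11/4) = -103/256.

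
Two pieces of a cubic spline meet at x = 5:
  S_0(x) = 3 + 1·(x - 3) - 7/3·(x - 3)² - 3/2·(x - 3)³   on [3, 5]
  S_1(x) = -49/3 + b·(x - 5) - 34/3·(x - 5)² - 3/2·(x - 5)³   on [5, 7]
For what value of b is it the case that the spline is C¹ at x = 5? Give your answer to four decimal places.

-26.3333

S_0'(x) = 1 - 14/3·(x - 3) - 9/2·(x - 3)², so S_0'(5) = -79/3. On the right, S_1'(5) = b, so b = -79/3.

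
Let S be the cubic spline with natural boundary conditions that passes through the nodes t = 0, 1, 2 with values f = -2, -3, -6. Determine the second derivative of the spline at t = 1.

Put M_i = S'' at the i-th knot. Here h = (1, 1) and Δ = (-1, -3), so the interior equations h_(i-1)·M_(i-1) + 2(h_(i-1)+h_i)·M_i + h_i·M_(i+1) = 6(Δ_i − Δ_(i-1)) read
  1·M_0 + 4·M_1 + 1·M_2 = 6(Δ_1 - Δ_0) = -12
Natural end conditions: M_0 = M_2 = 0.
Solving the tridiagonal system: M_0 = 0, M_1 = -3, M_2 = 0.

-3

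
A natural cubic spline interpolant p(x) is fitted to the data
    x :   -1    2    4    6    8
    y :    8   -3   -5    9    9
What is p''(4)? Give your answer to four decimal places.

Write m_i for p''(x_i). With h_i = 3, 2, 2, 2 and divided differences Δ_i = -11/3, -1, 7, 0, the continuity of p' gives the tridiagonal system
  3·m_0 + 10·m_1 + 2·m_2 = 6(Δ_1 - Δ_0) = 16
  2·m_1 + 8·m_2 + 2·m_3 = 6(Δ_2 - Δ_1) = 48
  2·m_2 + 8·m_3 + 2·m_4 = 6(Δ_3 - Δ_2) = -42
Natural end conditions: m_0 = m_4 = 0.
Forward elimination and back-substitution give m_0 = 0, m_1 = 3/71, m_2 = 553/71, m_3 = -511/71, m_4 = 0.

7.7887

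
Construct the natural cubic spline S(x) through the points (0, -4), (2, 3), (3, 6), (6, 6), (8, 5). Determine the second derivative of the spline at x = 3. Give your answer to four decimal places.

With m_i denoting the second derivative at x_i, h_i = 2, 1, 3, 2, and Δ_i = (y_(i+1) − y_i)/h_i = 7/2, 3, 0, -1/2:
  2·m_0 + 6·m_1 + 1·m_2 = 6(Δ_1 - Δ_0) = -3
  1·m_1 + 8·m_2 + 3·m_3 = 6(Δ_2 - Δ_1) = -18
  3·m_2 + 10·m_3 + 2·m_4 = 6(Δ_3 - Δ_2) = -3
Natural end conditions: m_0 = m_4 = 0.
Solving the tridiagonal system: m_0 = 0, m_1 = -21/208, m_2 = -249/104, m_3 = 87/208, m_4 = 0.

-2.3942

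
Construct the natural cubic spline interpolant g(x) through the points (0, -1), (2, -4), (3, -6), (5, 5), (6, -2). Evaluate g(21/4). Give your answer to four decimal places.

4.1823

With σ_i denoting the second derivative at x_i, h_i = 2, 1, 2, 1, and Δ_i = (y_(i+1) − y_i)/h_i = -3/2, -2, 11/2, -7:
  2·σ_0 + 6·σ_1 + 1·σ_2 = 6(Δ_1 - Δ_0) = -3
  1·σ_1 + 6·σ_2 + 2·σ_3 = 6(Δ_2 - Δ_1) = 45
  2·σ_2 + 6·σ_3 + 1·σ_4 = 6(Δ_3 - Δ_2) = -75
Natural end conditions: σ_0 = σ_4 = 0.
Hence σ_0 = 0, σ_1 = -86/31, σ_2 = 423/31, σ_3 = -1057/62, σ_4 = 0.
On [5, 6], g(x) = 5 - 245/186·(x - 5) - 1057/124·(x - 5)² + 1057/372·(x - 5)³.
With (x - 5) = 1/4: g(21/4) = 33191/7936.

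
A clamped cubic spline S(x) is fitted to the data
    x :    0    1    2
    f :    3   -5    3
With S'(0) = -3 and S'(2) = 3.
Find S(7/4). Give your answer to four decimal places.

Put M_i = S'' at the i-th knot. Here h = (1, 1) and Δ = (-8, 8), so the interior equations h_(i-1)·M_(i-1) + 2(h_(i-1)+h_i)·M_i + h_i·M_(i+1) = 6(Δ_i − Δ_(i-1)) read
  1·M_0 + 4·M_1 + 1·M_2 = 6(Δ_1 - Δ_0) = 96
Clamped end conditions give two more equations: 2h_0·M_0 + h_0·M_1 = 6(Δ_0 - S'(0)) = -30 and h_1·M_1 + 2h_1·M_2 = 6(S'(2) - Δ_1) = -30.
Hence M_0 = -36, M_1 = 42, M_2 = -36.
On [1, 2], S(x) = -5 + 0·(x - 1) + 21·(x - 1)² - 13·(x - 1)³.
With (x - 1) = 3/4: S(7/4) = 85/64.

1.3281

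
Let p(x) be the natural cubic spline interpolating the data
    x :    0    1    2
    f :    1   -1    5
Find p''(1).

12

Let σ_i = p''(x_i). Step sizes h_i = 1, 1; slopes of the chords Δ_i = (y_(i+1) - y_i)/h_i = -2, 6.
  1·σ_0 + 4·σ_1 + 1·σ_2 = 6(Δ_1 - Δ_0) = 48
Natural end conditions: σ_0 = σ_2 = 0.
Solving: σ_0 = 0, σ_1 = 12, σ_2 = 0.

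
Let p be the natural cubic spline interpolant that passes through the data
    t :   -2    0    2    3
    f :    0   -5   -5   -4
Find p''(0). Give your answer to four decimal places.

Put m_i = p'' at the i-th knot. Here h = (2, 2, 1) and Δ = (-5/2, 0, 1), so the interior equations h_(i-1)·m_(i-1) + 2(h_(i-1)+h_i)·m_i + h_i·m_(i+1) = 6(Δ_i − Δ_(i-1)) read
  2·m_0 + 8·m_1 + 2·m_2 = 6(Δ_1 - Δ_0) = 15
  2·m_1 + 6·m_2 + 1·m_3 = 6(Δ_2 - Δ_1) = 6
Natural end conditions: m_0 = m_3 = 0.
Solving the tridiagonal system: m_0 = 0, m_1 = 39/22, m_2 = 9/22, m_3 = 0.

1.7727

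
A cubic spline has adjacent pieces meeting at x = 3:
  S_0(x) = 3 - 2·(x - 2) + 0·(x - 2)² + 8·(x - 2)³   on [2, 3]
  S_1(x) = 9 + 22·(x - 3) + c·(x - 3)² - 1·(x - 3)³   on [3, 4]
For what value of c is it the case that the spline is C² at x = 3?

24

S_0''(x) = 0 + 48·(x - 2), so S_0''(3) = 48. On the right, S_1''(3) = 2c, so c = 24.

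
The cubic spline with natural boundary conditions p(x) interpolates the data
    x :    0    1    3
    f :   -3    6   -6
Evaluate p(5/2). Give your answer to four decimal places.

Let m_i = p''(x_i). Step sizes h_i = 1, 2; slopes of the chords Δ_i = (y_(i+1) - y_i)/h_i = 9, -6.
  1·m_0 + 6·m_1 + 2·m_2 = 6(Δ_1 - Δ_0) = -90
Natural end conditions: m_0 = m_2 = 0.
Solving: m_0 = 0, m_1 = -15, m_2 = 0.
On [1, 3], p(x) = 6 + 4·(x - 1) - 15/2·(x - 1)² + 5/4·(x - 1)³.
With (x - 1) = 3/2: p(5/2) = -21/32.

-0.6563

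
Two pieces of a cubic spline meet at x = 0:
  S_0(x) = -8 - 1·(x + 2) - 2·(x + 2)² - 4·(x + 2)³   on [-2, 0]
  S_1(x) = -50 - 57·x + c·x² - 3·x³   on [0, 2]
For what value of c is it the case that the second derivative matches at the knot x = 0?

S_0''(x) = -4 - 24·(x + 2), so S_0''(0) = -52. On the right, S_1''(0) = 2c, so c = -26.

-26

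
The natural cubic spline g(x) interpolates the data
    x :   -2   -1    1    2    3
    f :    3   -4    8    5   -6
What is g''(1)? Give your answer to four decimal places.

With M_i denoting the second derivative at x_i, h_i = 1, 2, 1, 1, and Δ_i = (y_(i+1) − y_i)/h_i = -7, 6, -3, -11:
  1·M_0 + 6·M_1 + 2·M_2 = 6(Δ_1 - Δ_0) = 78
  2·M_1 + 6·M_2 + 1·M_3 = 6(Δ_2 - Δ_1) = -54
  1·M_2 + 4·M_3 + 1·M_4 = 6(Δ_3 - Δ_2) = -48
Natural end conditions: M_0 = M_4 = 0.
Solving the tridiagonal system: M_0 = 0, M_1 = 1065/61, M_2 = -816/61, M_3 = -528/61, M_4 = 0.

-13.3770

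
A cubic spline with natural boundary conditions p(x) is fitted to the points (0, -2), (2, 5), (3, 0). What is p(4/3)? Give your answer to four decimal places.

4.7654

With m_i denoting the second derivative at x_i, h_i = 2, 1, and Δ_i = (y_(i+1) − y_i)/h_i = 7/2, -5:
  2·m_0 + 6·m_1 + 1·m_2 = 6(Δ_1 - Δ_0) = -51
Natural end conditions: m_0 = m_2 = 0.
Hence m_0 = 0, m_1 = -17/2, m_2 = 0.
On [0, 2], p(x) = -2 + 19/3·x + 0·x² - 17/24·x³.
With x = 4/3: p(4/3) = 386/81.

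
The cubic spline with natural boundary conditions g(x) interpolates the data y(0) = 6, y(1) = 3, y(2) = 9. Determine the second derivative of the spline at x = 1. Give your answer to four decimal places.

Let M_i = g''(x_i). Step sizes h_i = 1, 1; slopes of the chords Δ_i = (y_(i+1) - y_i)/h_i = -3, 6.
  1·M_0 + 4·M_1 + 1·M_2 = 6(Δ_1 - Δ_0) = 54
Natural end conditions: M_0 = M_2 = 0.
Forward elimination and back-substitution give M_0 = 0, M_1 = 27/2, M_2 = 0.

13.5000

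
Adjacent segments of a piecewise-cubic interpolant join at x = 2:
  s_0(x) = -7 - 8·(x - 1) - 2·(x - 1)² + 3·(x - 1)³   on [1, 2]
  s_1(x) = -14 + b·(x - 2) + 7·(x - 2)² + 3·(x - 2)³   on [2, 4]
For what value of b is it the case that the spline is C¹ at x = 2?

-3

s_0'(x) = -8 - 4·(x - 1) + 9·(x - 1)², so s_0'(2) = -3. On the right, s_1'(2) = b, so b = -3.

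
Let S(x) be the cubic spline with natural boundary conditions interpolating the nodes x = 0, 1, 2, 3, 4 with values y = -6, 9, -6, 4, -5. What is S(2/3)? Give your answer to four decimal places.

Put σ_i = S'' at the i-th knot. Here h = (1, 1, 1, 1) and Δ = (15, -15, 10, -9), so the interior equations h_(i-1)·σ_(i-1) + 2(h_(i-1)+h_i)·σ_i + h_i·σ_(i+1) = 6(Δ_i − Δ_(i-1)) read
  1·σ_0 + 4·σ_1 + 1·σ_2 = 6(Δ_1 - Δ_0) = -180
  1·σ_1 + 4·σ_2 + 1·σ_3 = 6(Δ_2 - Δ_1) = 150
  1·σ_2 + 4·σ_3 + 1·σ_4 = 6(Δ_3 - Δ_2) = -114
Natural end conditions: σ_0 = σ_4 = 0.
Forward elimination and back-substitution give σ_0 = 0, σ_1 = -1707/28, σ_2 = 447/7, σ_3 = -1245/28, σ_4 = 0.
On [0, 1], S(x) = -6 + 1409/56·x + 0·x² - 569/56·x³.
With x = 2/3: S(2/3) = 5869/756.

7.7632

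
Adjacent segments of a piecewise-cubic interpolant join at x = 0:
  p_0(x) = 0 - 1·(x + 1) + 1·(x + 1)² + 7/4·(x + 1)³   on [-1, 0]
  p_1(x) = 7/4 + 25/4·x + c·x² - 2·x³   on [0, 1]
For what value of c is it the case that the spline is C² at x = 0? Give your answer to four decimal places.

6.2500

p_0''(x) = 2 + 21/2·(x + 1), so p_0''(0) = 25/2. On the right, p_1''(0) = 2c, so c = 25/4.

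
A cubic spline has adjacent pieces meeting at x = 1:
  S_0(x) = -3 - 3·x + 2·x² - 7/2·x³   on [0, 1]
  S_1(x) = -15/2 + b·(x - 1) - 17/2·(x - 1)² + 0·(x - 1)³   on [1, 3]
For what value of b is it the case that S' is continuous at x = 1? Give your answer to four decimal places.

S_0'(x) = -3 + 4·x - 21/2·x², so S_0'(1) = -19/2. On the right, S_1'(1) = b, so b = -19/2.

-9.5000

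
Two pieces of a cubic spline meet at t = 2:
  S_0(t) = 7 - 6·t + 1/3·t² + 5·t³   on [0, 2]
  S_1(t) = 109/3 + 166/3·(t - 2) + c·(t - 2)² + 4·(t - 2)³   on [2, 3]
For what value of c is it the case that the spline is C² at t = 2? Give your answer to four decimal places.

S_0''(t) = 2/3 + 30·t, so S_0''(2) = 182/3. On the right, S_1''(2) = 2c, so c = 91/3.

30.3333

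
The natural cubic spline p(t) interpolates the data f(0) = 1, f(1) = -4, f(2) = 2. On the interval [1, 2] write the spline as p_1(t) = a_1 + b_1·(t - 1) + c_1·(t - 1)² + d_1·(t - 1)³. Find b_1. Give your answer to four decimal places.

Write σ_i for p''(x_i). With h_i = 1, 1 and divided differences Δ_i = -5, 6, the continuity of p' gives the tridiagonal system
  1·σ_0 + 4·σ_1 + 1·σ_2 = 6(Δ_1 - Δ_0) = 66
Natural end conditions: σ_0 = σ_2 = 0.
Hence σ_0 = 0, σ_1 = 33/2, σ_2 = 0.
On [1, 2], with p_1(t) = a_1 + b_1·(t - 1) + c_1·(t - 1)² + d_1·(t - 1)³: c_1 = σ_1/2 = 33/4, d_1 = (σ_2 - σ_1)/(6h_1) = -11/4, b_1 = Δ_1 - h_1(2σ_1 + σ_2)/6 = 1/2.

0.5000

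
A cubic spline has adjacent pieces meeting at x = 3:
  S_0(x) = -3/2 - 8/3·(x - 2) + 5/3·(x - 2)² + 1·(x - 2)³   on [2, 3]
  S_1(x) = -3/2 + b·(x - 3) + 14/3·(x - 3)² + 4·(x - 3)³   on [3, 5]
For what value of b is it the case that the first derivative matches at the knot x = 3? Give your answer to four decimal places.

S_0'(x) = -8/3 + 10/3·(x - 2) + 3·(x - 2)², so S_0'(3) = 11/3. On the right, S_1'(3) = b, so b = 11/3.

3.6667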